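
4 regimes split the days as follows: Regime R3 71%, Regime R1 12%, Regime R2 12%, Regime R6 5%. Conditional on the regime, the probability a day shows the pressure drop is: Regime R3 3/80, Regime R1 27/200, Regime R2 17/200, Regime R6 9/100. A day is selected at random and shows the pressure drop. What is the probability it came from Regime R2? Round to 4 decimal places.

0.1773

Compute prior × likelihood for every hypothesis:
  Regime R3: 0.71 × 0.0375 = 0.026625
  Regime R1: 0.12 × 0.135 = 0.0162
  Regime R2: 0.12 × 0.085 = 0.0102
  Regime R6: 0.05 × 0.09 = 0.0045
Normalizing constant = 0.057525.
P(Regime R2 | evidence) = 0.0102 / 0.057525 ≈ 0.1773.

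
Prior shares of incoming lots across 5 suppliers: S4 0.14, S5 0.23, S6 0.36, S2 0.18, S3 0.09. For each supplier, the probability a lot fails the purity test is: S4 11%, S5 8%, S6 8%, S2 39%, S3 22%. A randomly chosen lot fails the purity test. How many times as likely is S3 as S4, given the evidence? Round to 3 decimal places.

1.286

By Bayes' rule, posterior ∝ prior × likelihood:
  S4: 0.14 × 0.11 = 0.0154
  S5: 0.23 × 0.08 = 0.0184
  S6: 0.36 × 0.08 = 0.0288
  S2: 0.18 × 0.39 = 0.0702
  S3: 0.09 × 0.22 = 0.0198
Total = 0.1526.
The ratio is 0.0198 / 0.0154 (the normalizer cancels) = 1.286.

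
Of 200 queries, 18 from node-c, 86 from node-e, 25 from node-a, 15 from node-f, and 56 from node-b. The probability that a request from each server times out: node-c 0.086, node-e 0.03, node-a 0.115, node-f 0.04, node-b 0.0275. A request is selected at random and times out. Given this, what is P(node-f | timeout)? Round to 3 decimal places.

Prior × likelihood for each hypothesis:
  node-c: 0.09 × 0.086 = 0.00774
  node-e: 0.43 × 0.03 = 0.0129
  node-a: 0.125 × 0.115 = 0.014375
  node-f: 0.075 × 0.04 = 0.003
  node-b: 0.28 × 0.0275 = 0.0077
Normalizing constant = 0.045715.
P(node-f | evidence) = 0.003 / 0.045715 ≈ 0.066.

0.066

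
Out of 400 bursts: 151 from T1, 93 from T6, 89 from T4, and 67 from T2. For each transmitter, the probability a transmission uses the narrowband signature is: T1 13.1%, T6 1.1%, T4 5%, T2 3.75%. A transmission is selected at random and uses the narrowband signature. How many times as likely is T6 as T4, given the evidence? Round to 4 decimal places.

Unnormalized posteriors (prior × likelihood):
  T1: 0.3775 × 0.131 = 0.0494525
  T6: 0.2325 × 0.011 = 0.0025575
  T4: 0.2225 × 0.05 = 0.011125
  T2: 0.1675 × 0.0375 = 0.00628125
Total = 0.06941625.
The ratio is 0.0025575 / 0.011125 (the normalizer cancels) = 0.2299.

0.2299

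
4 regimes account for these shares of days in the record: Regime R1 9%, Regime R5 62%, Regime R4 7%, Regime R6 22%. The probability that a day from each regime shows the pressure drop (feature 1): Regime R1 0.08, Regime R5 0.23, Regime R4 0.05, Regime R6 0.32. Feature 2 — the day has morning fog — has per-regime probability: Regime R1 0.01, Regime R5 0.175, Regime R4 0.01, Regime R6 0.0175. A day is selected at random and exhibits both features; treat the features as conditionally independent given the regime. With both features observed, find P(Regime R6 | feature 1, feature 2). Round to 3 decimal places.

Compute prior × likelihood for every hypothesis:
  Regime R1: 0.09 × 0.08 × 0.01 = 0.000072
  Regime R5: 0.62 × 0.23 × 0.175 = 0.024955
  Regime R4: 0.07 × 0.05 × 0.01 = 0.000035
  Regime R6: 0.22 × 0.32 × 0.0175 = 0.001232
Normalizing constant = 0.026294.
P(Regime R6 | evidence) = 0.001232 / 0.026294 ≈ 0.047.

0.047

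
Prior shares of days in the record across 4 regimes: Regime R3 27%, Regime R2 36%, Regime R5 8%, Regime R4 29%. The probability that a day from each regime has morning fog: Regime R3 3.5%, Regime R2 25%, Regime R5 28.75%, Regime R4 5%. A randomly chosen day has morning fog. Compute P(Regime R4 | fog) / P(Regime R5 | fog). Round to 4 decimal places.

0.6304

Unnormalized posteriors (prior × likelihood):
  Regime R3: 0.27 × 0.035 = 0.00945
  Regime R2: 0.36 × 0.25 = 0.09
  Regime R5: 0.08 × 0.2875 = 0.023
  Regime R4: 0.29 × 0.05 = 0.0145
Normalizing constant = 0.13695.
The ratio is 0.0145 / 0.023 (the normalizer cancels) = 0.6304.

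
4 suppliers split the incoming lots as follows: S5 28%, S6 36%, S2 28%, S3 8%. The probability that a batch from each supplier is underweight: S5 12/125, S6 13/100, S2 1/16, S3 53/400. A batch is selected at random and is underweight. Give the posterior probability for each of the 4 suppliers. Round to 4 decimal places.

Prior × likelihood for each hypothesis:
  S5: 0.28 × 0.096 = 0.02688
  S6: 0.36 × 0.13 = 0.0468
  S2: 0.28 × 0.0625 = 0.0175
  S3: 0.08 × 0.1325 = 0.0106
Sum = 0.10178.
P(S5 | underweight) = 0.02688/0.10178 ≈ 0.2641
P(S6 | underweight) = 0.0468/0.10178 ≈ 0.4598
P(S2 | underweight) = 0.0175/0.10178 ≈ 0.1719
P(S3 | underweight) = 0.0106/0.10178 ≈ 0.1041

S5 0.2641, S6 0.4598, S2 0.1719, S3 0.1041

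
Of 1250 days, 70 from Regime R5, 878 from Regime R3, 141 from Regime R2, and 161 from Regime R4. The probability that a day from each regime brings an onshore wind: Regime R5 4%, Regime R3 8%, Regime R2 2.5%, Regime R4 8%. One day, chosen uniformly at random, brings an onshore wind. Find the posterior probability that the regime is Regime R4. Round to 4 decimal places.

By Bayes' rule, posterior ∝ prior × likelihood:
  Regime R5: 0.056 × 0.04 = 0.00224
  Regime R3: 0.7024 × 0.08 = 0.056192
  Regime R2: 0.1128 × 0.025 = 0.00282
  Regime R4: 0.1288 × 0.08 = 0.010304
Normalizing constant = 0.071556.
P(Regime R4 | evidence) = 0.010304 / 0.071556 ≈ 0.1440.

0.1440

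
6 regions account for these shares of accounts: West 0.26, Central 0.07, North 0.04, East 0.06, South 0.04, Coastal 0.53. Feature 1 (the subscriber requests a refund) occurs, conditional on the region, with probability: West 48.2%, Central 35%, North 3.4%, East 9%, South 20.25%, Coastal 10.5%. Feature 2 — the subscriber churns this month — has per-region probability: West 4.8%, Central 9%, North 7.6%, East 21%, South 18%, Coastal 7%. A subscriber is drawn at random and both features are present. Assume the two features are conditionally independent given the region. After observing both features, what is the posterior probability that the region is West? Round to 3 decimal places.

By Bayes' rule, posterior ∝ prior × likelihood:
  West: 0.26 × 0.482 × 0.048 = 0.00601536
  Central: 0.07 × 0.35 × 0.09 = 0.002205
  North: 0.04 × 0.034 × 0.076 = 0.00010336
  East: 0.06 × 0.09 × 0.21 = 0.001134
  South: 0.04 × 0.2025 × 0.18 = 0.001458
  Coastal: 0.53 × 0.105 × 0.07 = 0.0038955
Normalizing constant = 0.01481122.
P(West | evidence) = 0.00601536 / 0.01481122 ≈ 0.406.

0.406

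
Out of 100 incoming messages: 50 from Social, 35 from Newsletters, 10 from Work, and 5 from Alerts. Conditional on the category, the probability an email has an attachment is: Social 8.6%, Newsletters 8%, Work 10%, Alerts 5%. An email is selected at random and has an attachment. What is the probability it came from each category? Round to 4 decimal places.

Social 0.5150, Newsletters 0.3353, Work 0.1198, Alerts 0.0299

Compute prior × likelihood for every hypothesis:
  Social: 0.5 × 0.086 = 0.043
  Newsletters: 0.35 × 0.08 = 0.028
  Work: 0.1 × 0.1 = 0.01
  Alerts: 0.05 × 0.05 = 0.0025
Sum = 0.0835.
P(Social | attachment) = 0.043/0.0835 ≈ 0.5150
P(Newsletters | attachment) = 0.028/0.0835 ≈ 0.3353
P(Work | attachment) = 0.01/0.0835 ≈ 0.1198
P(Alerts | attachment) = 0.0025/0.0835 ≈ 0.0299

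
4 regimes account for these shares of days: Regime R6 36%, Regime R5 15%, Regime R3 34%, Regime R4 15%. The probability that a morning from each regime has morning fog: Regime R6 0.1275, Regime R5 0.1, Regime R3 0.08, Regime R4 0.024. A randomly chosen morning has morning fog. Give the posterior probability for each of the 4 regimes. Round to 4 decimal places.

Regime R6 0.5005, Regime R5 0.1636, Regime R3 0.2966, Regime R4 0.0393

Compute prior × likelihood for every hypothesis:
  Regime R6: 0.36 × 0.1275 = 0.0459
  Regime R5: 0.15 × 0.1 = 0.015
  Regime R3: 0.34 × 0.08 = 0.0272
  Regime R4: 0.15 × 0.024 = 0.0036
Total = 0.0917.
P(Regime R6 | fog) = 0.0459/0.0917 ≈ 0.5005
P(Regime R5 | fog) = 0.015/0.0917 ≈ 0.1636
P(Regime R3 | fog) = 0.0272/0.0917 ≈ 0.2966
P(Regime R4 | fog) = 0.0036/0.0917 ≈ 0.0393
(Check: 0.5005+0.1636+0.2966+0.0393 = 1.0000.)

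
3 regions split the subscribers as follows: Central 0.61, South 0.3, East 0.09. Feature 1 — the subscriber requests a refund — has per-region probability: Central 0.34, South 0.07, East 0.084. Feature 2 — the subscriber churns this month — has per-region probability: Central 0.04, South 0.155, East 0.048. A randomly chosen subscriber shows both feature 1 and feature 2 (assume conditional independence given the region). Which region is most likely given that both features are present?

Central

Unnormalized posteriors (prior × likelihood):
  Central: 0.61 × 0.34 × 0.04 = 0.008296
  South: 0.3 × 0.07 × 0.155 = 0.003255
  East: 0.09 × 0.084 × 0.048 = 0.00036288
Sum = 0.01191388.
Largest term belongs to Central, so Central is most probable.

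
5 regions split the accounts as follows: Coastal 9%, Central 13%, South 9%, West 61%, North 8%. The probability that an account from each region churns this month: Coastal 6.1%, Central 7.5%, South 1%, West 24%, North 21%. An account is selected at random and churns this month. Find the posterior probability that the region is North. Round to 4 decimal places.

Unnormalized posteriors (prior × likelihood):
  Coastal: 0.09 × 0.061 = 0.00549
  Central: 0.13 × 0.075 = 0.00975
  South: 0.09 × 0.01 = 0.0009
  West: 0.61 × 0.24 = 0.1464
  North: 0.08 × 0.21 = 0.0168
Sum = 0.17934.
P(North | evidence) = 0.0168 / 0.17934 ≈ 0.0937.

0.0937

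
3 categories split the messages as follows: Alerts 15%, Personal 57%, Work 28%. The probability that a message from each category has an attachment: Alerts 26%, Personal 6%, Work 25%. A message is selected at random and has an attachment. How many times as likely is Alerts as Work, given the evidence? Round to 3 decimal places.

Prior × likelihood for each hypothesis:
  Alerts: 0.15 × 0.26 = 0.039
  Personal: 0.57 × 0.06 = 0.0342
  Work: 0.28 × 0.25 = 0.07
Sum = 0.1432.
The ratio is 0.039 / 0.07 (the normalizer cancels) = 0.557.

0.557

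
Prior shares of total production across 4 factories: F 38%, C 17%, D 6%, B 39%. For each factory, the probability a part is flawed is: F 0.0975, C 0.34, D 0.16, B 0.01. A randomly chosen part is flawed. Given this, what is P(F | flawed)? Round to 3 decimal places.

Compute prior × likelihood for every hypothesis:
  F: 0.38 × 0.0975 = 0.03705
  C: 0.17 × 0.34 = 0.0578
  D: 0.06 × 0.16 = 0.0096
  B: 0.39 × 0.01 = 0.0039
Total = 0.10835.
P(F | evidence) = 0.03705 / 0.10835 ≈ 0.342.

0.342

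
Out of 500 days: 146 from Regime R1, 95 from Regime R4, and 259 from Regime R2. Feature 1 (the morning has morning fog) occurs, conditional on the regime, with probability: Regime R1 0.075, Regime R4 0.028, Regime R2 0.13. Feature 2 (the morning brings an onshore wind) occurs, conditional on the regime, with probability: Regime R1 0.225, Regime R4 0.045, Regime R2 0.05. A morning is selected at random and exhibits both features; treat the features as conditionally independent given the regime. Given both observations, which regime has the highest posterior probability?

Prior × likelihood for each hypothesis:
  Regime R1: 0.292 × 0.075 × 0.225 = 0.0049275
  Regime R4: 0.19 × 0.028 × 0.045 = 0.0002394
  Regime R2: 0.518 × 0.13 × 0.05 = 0.003367
Total = 0.0085339.
Largest term belongs to Regime R1, so Regime R1 is most probable.

Regime R1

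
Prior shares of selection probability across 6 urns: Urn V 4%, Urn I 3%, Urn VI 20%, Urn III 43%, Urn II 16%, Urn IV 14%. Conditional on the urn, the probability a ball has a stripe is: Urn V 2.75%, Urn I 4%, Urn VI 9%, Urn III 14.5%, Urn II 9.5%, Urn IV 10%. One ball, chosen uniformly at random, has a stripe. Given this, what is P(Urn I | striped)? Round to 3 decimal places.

Unnormalized posteriors (prior × likelihood):
  Urn V: 0.04 × 0.0275 = 0.0011
  Urn I: 0.03 × 0.04 = 0.0012
  Urn VI: 0.2 × 0.09 = 0.018
  Urn III: 0.43 × 0.145 = 0.06235
  Urn II: 0.16 × 0.095 = 0.0152
  Urn IV: 0.14 × 0.1 = 0.014
Total = 0.11185.
P(Urn I | evidence) = 0.0012 / 0.11185 ≈ 0.011.

0.011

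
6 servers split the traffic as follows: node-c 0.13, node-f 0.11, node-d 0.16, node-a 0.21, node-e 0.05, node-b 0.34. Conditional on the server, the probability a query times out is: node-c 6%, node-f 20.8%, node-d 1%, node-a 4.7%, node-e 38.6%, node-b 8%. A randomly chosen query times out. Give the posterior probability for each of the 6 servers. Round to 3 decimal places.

node-c 0.088, node-f 0.258, node-d 0.018, node-a 0.111, node-e 0.218, node-b 0.307

By Bayes' rule, posterior ∝ prior × likelihood:
  node-c: 0.13 × 0.06 = 0.0078
  node-f: 0.11 × 0.208 = 0.02288
  node-d: 0.16 × 0.01 = 0.0016
  node-a: 0.21 × 0.047 = 0.00987
  node-e: 0.05 × 0.386 = 0.0193
  node-b: 0.34 × 0.08 = 0.0272
Sum = 0.08865.
P(node-c | timeout) = 0.0078/0.08865 ≈ 0.088
P(node-f | timeout) = 0.02288/0.08865 ≈ 0.258
P(node-d | timeout) = 0.0016/0.08865 ≈ 0.018
P(node-a | timeout) = 0.00987/0.08865 ≈ 0.111
P(node-e | timeout) = 0.0193/0.08865 ≈ 0.218
P(node-b | timeout) = 0.0272/0.08865 ≈ 0.307
(Check: 0.088+0.258+0.018+0.111+0.218+0.307 = 1.000.)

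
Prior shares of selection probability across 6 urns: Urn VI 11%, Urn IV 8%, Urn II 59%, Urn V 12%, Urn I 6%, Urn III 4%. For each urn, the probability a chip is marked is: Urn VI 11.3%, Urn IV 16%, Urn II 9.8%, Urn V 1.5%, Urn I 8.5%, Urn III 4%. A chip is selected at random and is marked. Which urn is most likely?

Urn II

Prior × likelihood for each hypothesis:
  Urn VI: 0.11 × 0.113 = 0.01243
  Urn IV: 0.08 × 0.16 = 0.0128
  Urn II: 0.59 × 0.098 = 0.05782
  Urn V: 0.12 × 0.015 = 0.0018
  Urn I: 0.06 × 0.085 = 0.0051
  Urn III: 0.04 × 0.04 = 0.0016
Normalizing constant = 0.09155.
Largest term belongs to Urn II, so Urn II is most probable.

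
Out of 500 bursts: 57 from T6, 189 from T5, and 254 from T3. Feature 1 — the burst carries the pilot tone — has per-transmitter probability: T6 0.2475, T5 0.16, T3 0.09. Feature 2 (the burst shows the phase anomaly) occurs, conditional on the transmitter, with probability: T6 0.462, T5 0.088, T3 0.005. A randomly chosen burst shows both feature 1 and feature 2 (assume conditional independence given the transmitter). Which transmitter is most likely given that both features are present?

Prior × likelihood for each hypothesis:
  T6: 0.114 × 0.2475 × 0.462 = 0.01303533
  T5: 0.378 × 0.16 × 0.088 = 0.00532224
  T3: 0.508 × 0.09 × 0.005 = 0.0002286
Normalizing constant = 0.01858617.
Largest term belongs to T6, so T6 is most probable.

T6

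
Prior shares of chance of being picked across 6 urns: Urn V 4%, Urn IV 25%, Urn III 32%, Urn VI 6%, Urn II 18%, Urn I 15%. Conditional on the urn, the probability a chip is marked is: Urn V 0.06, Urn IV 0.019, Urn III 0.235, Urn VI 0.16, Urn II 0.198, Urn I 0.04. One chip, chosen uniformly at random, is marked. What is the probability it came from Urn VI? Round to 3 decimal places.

0.072

Compute prior × likelihood for every hypothesis:
  Urn V: 0.04 × 0.06 = 0.0024
  Urn IV: 0.25 × 0.019 = 0.00475
  Urn III: 0.32 × 0.235 = 0.0752
  Urn VI: 0.06 × 0.16 = 0.0096
  Urn II: 0.18 × 0.198 = 0.03564
  Urn I: 0.15 × 0.04 = 0.006
Total = 0.13359.
P(Urn VI | evidence) = 0.0096 / 0.13359 ≈ 0.072.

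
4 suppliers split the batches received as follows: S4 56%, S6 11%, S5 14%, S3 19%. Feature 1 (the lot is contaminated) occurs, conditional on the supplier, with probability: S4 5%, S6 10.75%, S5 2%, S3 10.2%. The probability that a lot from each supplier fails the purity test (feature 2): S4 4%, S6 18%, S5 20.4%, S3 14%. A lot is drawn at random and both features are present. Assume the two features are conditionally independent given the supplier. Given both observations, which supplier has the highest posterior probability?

Compute prior × likelihood for every hypothesis:
  S4: 0.56 × 0.05 × 0.04 = 0.00112
  S6: 0.11 × 0.1075 × 0.18 = 0.0021285
  S5: 0.14 × 0.02 × 0.204 = 0.0005712
  S3: 0.19 × 0.102 × 0.14 = 0.0027132
Sum = 0.0065329.
Largest term belongs to S3, so S3 is most probable.

S3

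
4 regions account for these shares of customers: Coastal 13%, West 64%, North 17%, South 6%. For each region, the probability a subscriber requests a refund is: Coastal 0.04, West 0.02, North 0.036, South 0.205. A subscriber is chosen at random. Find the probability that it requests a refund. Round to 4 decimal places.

0.0364

By Bayes' rule, posterior ∝ prior × likelihood:
  Coastal: 0.13 × 0.04 = 0.0052
  West: 0.64 × 0.02 = 0.0128
  North: 0.17 × 0.036 = 0.00612
  South: 0.06 × 0.205 = 0.0123
P(refund) = 0.0052 + 0.0128 + 0.00612 + 0.0123 = 0.03642 → 0.0364.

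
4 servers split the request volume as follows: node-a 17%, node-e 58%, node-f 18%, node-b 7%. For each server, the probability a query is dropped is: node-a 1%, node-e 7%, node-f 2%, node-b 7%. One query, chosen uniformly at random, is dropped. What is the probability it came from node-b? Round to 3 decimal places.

Prior × likelihood for each hypothesis:
  node-a: 0.17 × 0.01 = 0.0017
  node-e: 0.58 × 0.07 = 0.0406
  node-f: 0.18 × 0.02 = 0.0036
  node-b: 0.07 × 0.07 = 0.0049
Sum = 0.0508.
P(node-b | evidence) = 0.0049 / 0.0508 ≈ 0.096.

0.096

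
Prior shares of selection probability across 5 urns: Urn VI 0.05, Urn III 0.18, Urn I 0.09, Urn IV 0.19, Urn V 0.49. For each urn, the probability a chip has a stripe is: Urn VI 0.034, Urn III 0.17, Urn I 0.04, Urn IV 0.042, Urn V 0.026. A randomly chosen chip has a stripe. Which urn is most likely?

Unnormalized posteriors (prior × likelihood):
  Urn VI: 0.05 × 0.034 = 0.0017
  Urn III: 0.18 × 0.17 = 0.0306
  Urn I: 0.09 × 0.04 = 0.0036
  Urn IV: 0.19 × 0.042 = 0.00798
  Urn V: 0.49 × 0.026 = 0.01274
Total = 0.05662.
Largest term belongs to Urn III, so Urn III is most probable.

Urn III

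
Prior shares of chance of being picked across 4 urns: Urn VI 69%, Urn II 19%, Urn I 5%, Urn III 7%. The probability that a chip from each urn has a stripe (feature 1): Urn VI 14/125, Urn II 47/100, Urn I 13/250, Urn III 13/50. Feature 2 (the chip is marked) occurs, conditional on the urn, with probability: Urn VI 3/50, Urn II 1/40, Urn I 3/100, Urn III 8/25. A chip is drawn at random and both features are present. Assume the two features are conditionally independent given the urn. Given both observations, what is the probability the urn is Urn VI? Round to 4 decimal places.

Prior × likelihood for each hypothesis:
  Urn VI: 0.69 × 0.112 × 0.06 = 0.0046368
  Urn II: 0.19 × 0.47 × 0.025 = 0.0022325
  Urn I: 0.05 × 0.052 × 0.03 = 0.000078
  Urn III: 0.07 × 0.26 × 0.32 = 0.005824
Sum = 0.0127713.
P(Urn VI | evidence) = 0.0046368 / 0.0127713 ≈ 0.3631.

0.3631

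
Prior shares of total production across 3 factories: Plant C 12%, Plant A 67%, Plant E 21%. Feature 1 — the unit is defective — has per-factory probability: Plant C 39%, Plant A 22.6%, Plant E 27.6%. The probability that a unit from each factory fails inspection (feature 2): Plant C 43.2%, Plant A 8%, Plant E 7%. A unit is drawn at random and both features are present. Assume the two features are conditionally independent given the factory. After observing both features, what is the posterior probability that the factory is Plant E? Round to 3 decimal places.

0.111

By Bayes' rule, posterior ∝ prior × likelihood:
  Plant C: 0.12 × 0.39 × 0.432 = 0.0202176
  Plant A: 0.67 × 0.226 × 0.08 = 0.0121136
  Plant E: 0.21 × 0.276 × 0.07 = 0.0040572
Sum = 0.0363884.
P(Plant E | evidence) = 0.0040572 / 0.0363884 ≈ 0.111.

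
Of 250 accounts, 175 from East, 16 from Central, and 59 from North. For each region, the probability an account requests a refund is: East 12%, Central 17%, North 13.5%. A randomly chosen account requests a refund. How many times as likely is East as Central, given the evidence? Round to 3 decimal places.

Compute prior × likelihood for every hypothesis:
  East: 0.7 × 0.12 = 0.084
  Central: 0.064 × 0.17 = 0.01088
  North: 0.236 × 0.135 = 0.03186
Total = 0.12674.
The ratio is 0.084 / 0.01088 (the normalizer cancels) = 7.721.

7.721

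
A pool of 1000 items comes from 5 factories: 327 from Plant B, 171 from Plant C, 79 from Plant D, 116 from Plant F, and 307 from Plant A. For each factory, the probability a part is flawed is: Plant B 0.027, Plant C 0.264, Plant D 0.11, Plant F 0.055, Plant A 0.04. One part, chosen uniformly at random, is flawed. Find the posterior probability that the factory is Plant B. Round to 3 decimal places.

By Bayes' rule, posterior ∝ prior × likelihood:
  Plant B: 0.327 × 0.027 = 0.008829
  Plant C: 0.171 × 0.264 = 0.045144
  Plant D: 0.079 × 0.11 = 0.00869
  Plant F: 0.116 × 0.055 = 0.00638
  Plant A: 0.307 × 0.04 = 0.01228
Normalizing constant = 0.081323.
P(Plant B | evidence) = 0.008829 / 0.081323 ≈ 0.109.

0.109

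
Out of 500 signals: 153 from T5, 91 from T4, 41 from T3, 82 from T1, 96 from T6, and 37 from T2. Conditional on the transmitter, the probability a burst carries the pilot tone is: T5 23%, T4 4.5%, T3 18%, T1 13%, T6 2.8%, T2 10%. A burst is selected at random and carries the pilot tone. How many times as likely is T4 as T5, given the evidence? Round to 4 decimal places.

0.1164

Unnormalized posteriors (prior × likelihood):
  T5: 0.306 × 0.23 = 0.07038
  T4: 0.182 × 0.045 = 0.00819
  T3: 0.082 × 0.18 = 0.01476
  T1: 0.164 × 0.13 = 0.02132
  T6: 0.192 × 0.028 = 0.005376
  T2: 0.074 × 0.1 = 0.0074
Normalizing constant = 0.127426.
The ratio is 0.00819 / 0.07038 (the normalizer cancels) = 0.1164.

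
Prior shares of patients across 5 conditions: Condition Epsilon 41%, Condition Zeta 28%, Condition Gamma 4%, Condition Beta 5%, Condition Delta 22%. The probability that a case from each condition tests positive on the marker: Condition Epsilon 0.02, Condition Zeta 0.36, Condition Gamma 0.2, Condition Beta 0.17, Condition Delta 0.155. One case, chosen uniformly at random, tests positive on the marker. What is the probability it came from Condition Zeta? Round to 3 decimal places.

Unnormalized posteriors (prior × likelihood):
  Condition Epsilon: 0.41 × 0.02 = 0.0082
  Condition Zeta: 0.28 × 0.36 = 0.1008
  Condition Gamma: 0.04 × 0.2 = 0.008
  Condition Beta: 0.05 × 0.17 = 0.0085
  Condition Delta: 0.22 × 0.155 = 0.0341
Total = 0.1596.
P(Condition Zeta | evidence) = 0.1008 / 0.1596 ≈ 0.632.

0.632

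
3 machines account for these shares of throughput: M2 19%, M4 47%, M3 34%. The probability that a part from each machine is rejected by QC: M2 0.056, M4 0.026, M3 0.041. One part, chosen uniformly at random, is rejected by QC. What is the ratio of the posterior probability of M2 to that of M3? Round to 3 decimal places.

Unnormalized posteriors (prior × likelihood):
  M2: 0.19 × 0.056 = 0.01064
  M4: 0.47 × 0.026 = 0.01222
  M3: 0.34 × 0.041 = 0.01394
Sum = 0.0368.
The ratio is 0.01064 / 0.01394 (the normalizer cancels) = 0.763.

0.763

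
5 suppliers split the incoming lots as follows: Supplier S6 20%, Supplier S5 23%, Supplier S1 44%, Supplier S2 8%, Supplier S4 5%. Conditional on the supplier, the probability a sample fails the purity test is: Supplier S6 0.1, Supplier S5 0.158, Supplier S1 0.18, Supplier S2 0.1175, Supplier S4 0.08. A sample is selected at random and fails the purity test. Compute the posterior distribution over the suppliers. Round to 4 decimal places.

Compute prior × likelihood for every hypothesis:
  Supplier S6: 0.2 × 0.1 = 0.02
  Supplier S5: 0.23 × 0.158 = 0.03634
  Supplier S1: 0.44 × 0.18 = 0.0792
  Supplier S2: 0.08 × 0.1175 = 0.0094
  Supplier S4: 0.05 × 0.08 = 0.004
Total = 0.14894.
P(Supplier S6 | off-spec) = 0.02/0.14894 ≈ 0.1343
P(Supplier S5 | off-spec) = 0.03634/0.14894 ≈ 0.2440
P(Supplier S1 | off-spec) = 0.0792/0.14894 ≈ 0.5318
P(Supplier S2 | off-spec) = 0.0094/0.14894 ≈ 0.0631
P(Supplier S4 | off-spec) = 0.004/0.14894 ≈ 0.0269

Supplier S6 0.1343, Supplier S5 0.2440, Supplier S1 0.5318, Supplier S2 0.0631, Supplier S4 0.0269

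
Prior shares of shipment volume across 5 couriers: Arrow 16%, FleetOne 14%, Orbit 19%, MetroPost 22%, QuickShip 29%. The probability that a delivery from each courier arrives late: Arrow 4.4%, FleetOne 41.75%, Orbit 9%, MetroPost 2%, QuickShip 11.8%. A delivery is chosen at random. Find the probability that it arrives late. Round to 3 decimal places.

By Bayes' rule, posterior ∝ prior × likelihood:
  Arrow: 0.16 × 0.044 = 0.00704
  FleetOne: 0.14 × 0.4175 = 0.05845
  Orbit: 0.19 × 0.09 = 0.0171
  MetroPost: 0.22 × 0.02 = 0.0044
  QuickShip: 0.29 × 0.118 = 0.03422
P(late) = 0.00704 + 0.05845 + 0.0171 + 0.0044 + 0.03422 = 0.12121 → 0.121.

0.121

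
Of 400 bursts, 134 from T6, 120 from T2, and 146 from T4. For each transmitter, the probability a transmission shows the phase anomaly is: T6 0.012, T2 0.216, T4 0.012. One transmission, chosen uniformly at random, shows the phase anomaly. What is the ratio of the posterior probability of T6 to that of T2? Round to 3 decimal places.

0.062

Unnormalized posteriors (prior × likelihood):
  T6: 0.335 × 0.012 = 0.00402
  T2: 0.3 × 0.216 = 0.0648
  T4: 0.365 × 0.012 = 0.00438
Sum = 0.0732.
The ratio is 0.00402 / 0.0648 (the normalizer cancels) = 0.062.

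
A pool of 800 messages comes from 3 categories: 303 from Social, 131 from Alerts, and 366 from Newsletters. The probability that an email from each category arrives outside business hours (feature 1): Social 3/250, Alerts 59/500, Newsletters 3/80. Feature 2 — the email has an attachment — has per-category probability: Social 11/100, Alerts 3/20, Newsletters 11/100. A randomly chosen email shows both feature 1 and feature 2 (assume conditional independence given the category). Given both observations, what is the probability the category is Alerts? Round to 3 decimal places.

Prior × likelihood for each hypothesis:
  Social: 0.37875 × 0.012 × 0.11 = 0.00049995
  Alerts: 0.16375 × 0.118 × 0.15 = 0.002898375
  Newsletters: 0.4575 × 0.0375 × 0.11 = 0.0018871875
Sum = 0.0052855125.
P(Alerts | evidence) = 0.002898375 / 0.0052855125 ≈ 0.548.

0.548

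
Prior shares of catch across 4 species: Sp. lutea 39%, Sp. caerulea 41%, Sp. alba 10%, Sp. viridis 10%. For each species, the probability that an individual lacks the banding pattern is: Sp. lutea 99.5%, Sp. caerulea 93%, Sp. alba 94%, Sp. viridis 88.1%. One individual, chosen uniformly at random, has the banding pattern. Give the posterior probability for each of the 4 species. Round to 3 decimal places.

Taking complements, P(banded | each) = Sp. lutea 0.005, Sp. caerulea 0.07, Sp. alba 0.06, Sp. viridis 0.119.
Unnormalized posteriors (prior × likelihood):
  Sp. lutea: 0.39 × 0.005 = 0.00195
  Sp. caerulea: 0.41 × 0.07 = 0.0287
  Sp. alba: 0.1 × 0.06 = 0.006
  Sp. viridis: 0.1 × 0.119 = 0.0119
Normalizing constant = 0.04855.
P(Sp. lutea | banded) = 0.00195/0.04855 ≈ 0.040
P(Sp. caerulea | banded) = 0.0287/0.04855 ≈ 0.591
P(Sp. alba | banded) = 0.006/0.04855 ≈ 0.124
P(Sp. viridis | banded) = 0.0119/0.04855 ≈ 0.245

Sp. lutea 0.040, Sp. caerulea 0.591, Sp. alba 0.124, Sp. viridis 0.245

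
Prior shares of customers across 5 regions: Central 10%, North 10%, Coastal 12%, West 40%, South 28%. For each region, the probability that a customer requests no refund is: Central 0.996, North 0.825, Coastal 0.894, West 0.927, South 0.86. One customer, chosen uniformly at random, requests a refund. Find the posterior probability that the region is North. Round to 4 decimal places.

0.1767

Taking complements, P(refund | each) = Central 0.004, North 0.175, Coastal 0.106, West 0.073, South 0.14.
Prior × likelihood for each hypothesis:
  Central: 0.1 × 0.004 = 0.0004
  North: 0.1 × 0.175 = 0.0175
  Coastal: 0.12 × 0.106 = 0.01272
  West: 0.4 × 0.073 = 0.0292
  South: 0.28 × 0.14 = 0.0392
Sum = 0.09902.
P(North | evidence) = 0.0175 / 0.09902 ≈ 0.1767.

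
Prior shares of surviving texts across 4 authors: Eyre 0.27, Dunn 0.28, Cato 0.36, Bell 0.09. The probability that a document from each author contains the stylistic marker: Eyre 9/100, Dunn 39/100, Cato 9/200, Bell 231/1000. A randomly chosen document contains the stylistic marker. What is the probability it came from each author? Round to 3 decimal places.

Prior × likelihood for each hypothesis:
  Eyre: 0.27 × 0.09 = 0.0243
  Dunn: 0.28 × 0.39 = 0.1092
  Cato: 0.36 × 0.045 = 0.0162
  Bell: 0.09 × 0.231 = 0.02079
Sum = 0.17049.
P(Eyre | marker) = 0.0243/0.17049 ≈ 0.143
P(Dunn | marker) = 0.1092/0.17049 ≈ 0.641
P(Cato | marker) = 0.0162/0.17049 ≈ 0.095
P(Bell | marker) = 0.02079/0.17049 ≈ 0.122
(Check: 0.143+0.641+0.095+0.122 = 1.001.)

Eyre 0.143, Dunn 0.641, Cato 0.095, Bell 0.122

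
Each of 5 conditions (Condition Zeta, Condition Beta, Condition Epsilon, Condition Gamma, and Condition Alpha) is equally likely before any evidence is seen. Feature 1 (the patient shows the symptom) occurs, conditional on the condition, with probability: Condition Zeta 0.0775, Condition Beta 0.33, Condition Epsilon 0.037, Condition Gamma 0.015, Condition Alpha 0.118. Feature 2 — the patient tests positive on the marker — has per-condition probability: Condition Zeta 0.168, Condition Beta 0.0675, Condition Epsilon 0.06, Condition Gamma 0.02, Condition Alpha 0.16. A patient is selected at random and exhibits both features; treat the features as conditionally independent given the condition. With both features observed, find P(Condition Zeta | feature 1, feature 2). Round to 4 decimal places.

0.2296

Since the prior is uniform, the posterior is proportional to the likelihood:
  Condition Zeta: 0.0775 × 0.168 = 0.01302
  Condition Beta: 0.33 × 0.0675 = 0.022275
  Condition Epsilon: 0.037 × 0.06 = 0.00222
  Condition Gamma: 0.015 × 0.02 = 0.0003
  Condition Alpha: 0.118 × 0.16 = 0.01888
Sum = 0.056695.
P(Condition Zeta | evidence) = 0.01302 / 0.056695 ≈ 0.2296.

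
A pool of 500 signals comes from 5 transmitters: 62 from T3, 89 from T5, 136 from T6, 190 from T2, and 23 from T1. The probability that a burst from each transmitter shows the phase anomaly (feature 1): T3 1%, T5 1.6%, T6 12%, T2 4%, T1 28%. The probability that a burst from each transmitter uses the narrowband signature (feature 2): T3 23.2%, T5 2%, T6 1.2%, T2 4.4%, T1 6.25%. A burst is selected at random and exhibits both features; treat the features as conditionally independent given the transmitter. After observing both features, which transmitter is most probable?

T1

Unnormalized posteriors (prior × likelihood):
  T3: 0.124 × 0.01 × 0.232 = 0.00028768
  T5: 0.178 × 0.016 × 0.02 = 0.00005696
  T6: 0.272 × 0.12 × 0.012 = 0.00039168
  T2: 0.38 × 0.04 × 0.044 = 0.0006688
  T1: 0.046 × 0.28 × 0.0625 = 0.000805
Sum = 0.00221012.
Largest term belongs to T1, so T1 is most probable.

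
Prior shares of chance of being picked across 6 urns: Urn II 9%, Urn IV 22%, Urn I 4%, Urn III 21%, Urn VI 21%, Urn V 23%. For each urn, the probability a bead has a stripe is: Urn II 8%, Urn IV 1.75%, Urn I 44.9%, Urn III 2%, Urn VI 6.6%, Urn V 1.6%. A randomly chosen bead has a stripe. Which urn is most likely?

Urn I

Unnormalized posteriors (prior × likelihood):
  Urn II: 0.09 × 0.08 = 0.0072
  Urn IV: 0.22 × 0.0175 = 0.00385
  Urn I: 0.04 × 0.449 = 0.01796
  Urn III: 0.21 × 0.02 = 0.0042
  Urn VI: 0.21 × 0.066 = 0.01386
  Urn V: 0.23 × 0.016 = 0.00368
Total = 0.05075.
Largest term belongs to Urn I, so Urn I is most probable.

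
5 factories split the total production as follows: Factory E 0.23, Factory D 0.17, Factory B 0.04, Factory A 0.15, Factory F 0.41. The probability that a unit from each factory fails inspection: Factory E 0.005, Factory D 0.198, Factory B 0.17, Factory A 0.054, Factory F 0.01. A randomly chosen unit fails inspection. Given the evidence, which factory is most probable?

By Bayes' rule, posterior ∝ prior × likelihood:
  Factory E: 0.23 × 0.005 = 0.00115
  Factory D: 0.17 × 0.198 = 0.03366
  Factory B: 0.04 × 0.17 = 0.0068
  Factory A: 0.15 × 0.054 = 0.0081
  Factory F: 0.41 × 0.01 = 0.0041
Total = 0.05381.
Largest term belongs to Factory D, so Factory D is most probable.

Factory D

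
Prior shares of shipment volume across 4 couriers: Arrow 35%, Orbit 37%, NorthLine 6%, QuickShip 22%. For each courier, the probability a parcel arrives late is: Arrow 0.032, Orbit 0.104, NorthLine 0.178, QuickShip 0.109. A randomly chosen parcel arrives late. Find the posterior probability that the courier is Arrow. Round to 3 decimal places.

0.133

Compute prior × likelihood for every hypothesis:
  Arrow: 0.35 × 0.032 = 0.0112
  Orbit: 0.37 × 0.104 = 0.03848
  NorthLine: 0.06 × 0.178 = 0.01068
  QuickShip: 0.22 × 0.109 = 0.02398
Normalizing constant = 0.08434.
P(Arrow | evidence) = 0.0112 / 0.08434 ≈ 0.133.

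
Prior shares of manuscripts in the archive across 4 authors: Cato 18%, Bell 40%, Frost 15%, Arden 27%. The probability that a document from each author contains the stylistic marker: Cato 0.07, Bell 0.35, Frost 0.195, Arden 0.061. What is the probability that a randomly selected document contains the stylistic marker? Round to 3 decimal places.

0.198

Prior × likelihood for each hypothesis:
  Cato: 0.18 × 0.07 = 0.0126
  Bell: 0.4 × 0.35 = 0.14
  Frost: 0.15 × 0.195 = 0.02925
  Arden: 0.27 × 0.061 = 0.01647
P(marker) = 0.0126 + 0.14 + 0.02925 + 0.01647 = 0.19832 → 0.198.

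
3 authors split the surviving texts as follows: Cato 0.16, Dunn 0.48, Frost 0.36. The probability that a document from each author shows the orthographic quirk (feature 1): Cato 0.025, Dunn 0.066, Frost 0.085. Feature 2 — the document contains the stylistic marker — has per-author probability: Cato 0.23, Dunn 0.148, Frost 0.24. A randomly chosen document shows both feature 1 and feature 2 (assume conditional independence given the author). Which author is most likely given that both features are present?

By Bayes' rule, posterior ∝ prior × likelihood:
  Cato: 0.16 × 0.025 × 0.23 = 0.00092
  Dunn: 0.48 × 0.066 × 0.148 = 0.00468864
  Frost: 0.36 × 0.085 × 0.24 = 0.007344
Total = 0.01295264.
Largest term belongs to Frost, so Frost is most probable.

Frost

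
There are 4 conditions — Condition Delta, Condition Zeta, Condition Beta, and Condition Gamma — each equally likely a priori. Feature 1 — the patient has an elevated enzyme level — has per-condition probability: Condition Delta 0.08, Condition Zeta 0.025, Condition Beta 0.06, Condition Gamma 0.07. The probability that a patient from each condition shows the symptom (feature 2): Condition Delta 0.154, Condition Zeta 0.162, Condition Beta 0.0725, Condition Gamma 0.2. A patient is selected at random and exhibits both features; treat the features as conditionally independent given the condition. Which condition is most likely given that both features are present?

With a uniform prior (1/4 each), posterior ∝ likelihood:
  Condition Delta: 0.08 × 0.154 = 0.01232
  Condition Zeta: 0.025 × 0.162 = 0.00405
  Condition Beta: 0.06 × 0.0725 = 0.00435
  Condition Gamma: 0.07 × 0.2 = 0.014
Sum = 0.03472.
Largest term belongs to Condition Gamma, so Condition Gamma is most probable.

Condition Gamma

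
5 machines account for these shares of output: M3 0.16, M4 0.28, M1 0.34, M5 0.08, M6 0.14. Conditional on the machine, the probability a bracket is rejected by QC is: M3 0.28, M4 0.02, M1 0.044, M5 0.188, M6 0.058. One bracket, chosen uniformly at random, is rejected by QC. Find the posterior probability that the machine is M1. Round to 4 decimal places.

Compute prior × likelihood for every hypothesis:
  M3: 0.16 × 0.28 = 0.0448
  M4: 0.28 × 0.02 = 0.0056
  M1: 0.34 × 0.044 = 0.01496
  M5: 0.08 × 0.188 = 0.01504
  M6: 0.14 × 0.058 = 0.00812
Sum = 0.08852.
P(M1 | evidence) = 0.01496 / 0.08852 ≈ 0.1690.

0.1690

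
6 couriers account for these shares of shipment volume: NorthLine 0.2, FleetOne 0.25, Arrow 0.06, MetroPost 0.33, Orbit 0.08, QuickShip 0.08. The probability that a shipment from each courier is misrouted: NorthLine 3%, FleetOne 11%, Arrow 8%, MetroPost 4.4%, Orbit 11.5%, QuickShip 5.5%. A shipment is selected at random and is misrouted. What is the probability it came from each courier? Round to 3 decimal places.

NorthLine 0.090, FleetOne 0.414, Arrow 0.072, MetroPost 0.219, Orbit 0.139, QuickShip 0.066

Compute prior × likelihood for every hypothesis:
  NorthLine: 0.2 × 0.03 = 0.006
  FleetOne: 0.25 × 0.11 = 0.0275
  Arrow: 0.06 × 0.08 = 0.0048
  MetroPost: 0.33 × 0.044 = 0.01452
  Orbit: 0.08 × 0.115 = 0.0092
  QuickShip: 0.08 × 0.055 = 0.0044
Total = 0.06642.
P(NorthLine | misrouted) = 0.006/0.06642 ≈ 0.090
P(FleetOne | misrouted) = 0.0275/0.06642 ≈ 0.414
P(Arrow | misrouted) = 0.0048/0.06642 ≈ 0.072
P(MetroPost | misrouted) = 0.01452/0.06642 ≈ 0.219
P(Orbit | misrouted) = 0.0092/0.06642 ≈ 0.139
P(QuickShip | misrouted) = 0.0044/0.06642 ≈ 0.066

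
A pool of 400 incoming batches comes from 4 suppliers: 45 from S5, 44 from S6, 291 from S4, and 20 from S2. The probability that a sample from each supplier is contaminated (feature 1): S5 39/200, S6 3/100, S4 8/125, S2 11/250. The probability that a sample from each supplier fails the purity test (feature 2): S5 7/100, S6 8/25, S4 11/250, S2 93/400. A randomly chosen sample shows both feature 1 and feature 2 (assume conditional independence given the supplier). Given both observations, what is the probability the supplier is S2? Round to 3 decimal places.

0.099

Unnormalized posteriors (prior × likelihood):
  S5: 0.1125 × 0.195 × 0.07 = 0.001535625
  S6: 0.11 × 0.03 × 0.32 = 0.001056
  S4: 0.7275 × 0.064 × 0.044 = 0.00204864
  S2: 0.05 × 0.044 × 0.2325 = 0.0005115
Normalizing constant = 0.005151765.
P(S2 | evidence) = 0.0005115 / 0.005151765 ≈ 0.099.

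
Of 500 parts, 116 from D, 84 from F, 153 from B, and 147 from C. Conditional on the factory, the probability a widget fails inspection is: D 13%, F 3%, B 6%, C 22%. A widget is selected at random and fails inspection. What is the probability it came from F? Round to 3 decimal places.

Compute prior × likelihood for every hypothesis:
  D: 0.232 × 0.13 = 0.03016
  F: 0.168 × 0.03 = 0.00504
  B: 0.306 × 0.06 = 0.01836
  C: 0.294 × 0.22 = 0.06468
Total = 0.11824.
P(F | evidence) = 0.00504 / 0.11824 ≈ 0.043.

0.043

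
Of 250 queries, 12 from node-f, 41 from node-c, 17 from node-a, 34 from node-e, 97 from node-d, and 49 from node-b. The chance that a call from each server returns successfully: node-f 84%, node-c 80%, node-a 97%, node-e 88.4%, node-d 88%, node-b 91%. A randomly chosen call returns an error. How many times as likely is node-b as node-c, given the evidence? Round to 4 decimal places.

0.5378

Taking complements, P(error | each) = node-f 0.16, node-c 0.2, node-a 0.03, node-e 0.116, node-d 0.12, node-b 0.09.
Compute prior × likelihood for every hypothesis:
  node-f: 0.048 × 0.16 = 0.00768
  node-c: 0.164 × 0.2 = 0.0328
  node-a: 0.068 × 0.03 = 0.00204
  node-e: 0.136 × 0.116 = 0.015776
  node-d: 0.388 × 0.12 = 0.04656
  node-b: 0.196 × 0.09 = 0.01764
Sum = 0.122496.
The ratio is 0.01764 / 0.0328 (the normalizer cancels) = 0.5378.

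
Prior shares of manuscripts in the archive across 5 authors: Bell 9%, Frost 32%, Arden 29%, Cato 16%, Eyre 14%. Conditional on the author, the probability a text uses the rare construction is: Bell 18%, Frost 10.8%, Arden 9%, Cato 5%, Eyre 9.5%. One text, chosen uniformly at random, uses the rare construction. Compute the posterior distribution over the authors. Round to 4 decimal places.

Unnormalized posteriors (prior × likelihood):
  Bell: 0.09 × 0.18 = 0.0162
  Frost: 0.32 × 0.108 = 0.03456
  Arden: 0.29 × 0.09 = 0.0261
  Cato: 0.16 × 0.05 = 0.008
  Eyre: 0.14 × 0.095 = 0.0133
Sum = 0.09816.
P(Bell | rare-form) = 0.0162/0.09816 ≈ 0.1650
P(Frost | rare-form) = 0.03456/0.09816 ≈ 0.3521
P(Arden | rare-form) = 0.0261/0.09816 ≈ 0.2659
P(Cato | rare-form) = 0.008/0.09816 ≈ 0.0815
P(Eyre | rare-form) = 0.0133/0.09816 ≈ 0.1355

Bell 0.1650, Frost 0.3521, Arden 0.2659, Cato 0.0815, Eyre 0.1355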